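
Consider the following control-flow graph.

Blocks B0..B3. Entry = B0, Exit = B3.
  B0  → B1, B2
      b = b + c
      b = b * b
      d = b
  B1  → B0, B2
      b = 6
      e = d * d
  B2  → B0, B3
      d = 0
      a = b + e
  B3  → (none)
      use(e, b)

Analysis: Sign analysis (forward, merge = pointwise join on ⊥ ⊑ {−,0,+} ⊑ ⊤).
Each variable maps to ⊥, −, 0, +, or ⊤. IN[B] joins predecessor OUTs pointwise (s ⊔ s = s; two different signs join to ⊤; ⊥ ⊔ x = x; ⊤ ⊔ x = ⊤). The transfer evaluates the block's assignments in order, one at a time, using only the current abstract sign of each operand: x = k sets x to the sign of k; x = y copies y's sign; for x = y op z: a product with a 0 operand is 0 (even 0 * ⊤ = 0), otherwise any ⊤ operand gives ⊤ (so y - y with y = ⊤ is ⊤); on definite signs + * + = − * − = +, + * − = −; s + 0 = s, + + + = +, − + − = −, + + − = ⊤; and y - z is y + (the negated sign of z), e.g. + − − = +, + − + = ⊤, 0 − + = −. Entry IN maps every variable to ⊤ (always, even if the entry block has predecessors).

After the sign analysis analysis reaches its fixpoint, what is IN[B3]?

Answer: {a: ⊤, b: ⊤, c: ⊤, d: 0, e: ⊤, f: ⊤}

Derivation:
Converged values:
  B0:   IN=(all ⊤)   OUT=(all ⊤)
  B1:   IN=(all ⊤)   OUT={b:+; rest ⊤}
  B2:   IN=(all ⊤)   OUT={d:0; rest ⊤}
  B3:   IN={d:0; rest ⊤}   OUT={d:0; rest ⊤}

Merge at B3: IN[B3] = OUT[B2] = {a: ⊤, b: ⊤, c: ⊤, d: 0, e: ⊤, f: ⊤}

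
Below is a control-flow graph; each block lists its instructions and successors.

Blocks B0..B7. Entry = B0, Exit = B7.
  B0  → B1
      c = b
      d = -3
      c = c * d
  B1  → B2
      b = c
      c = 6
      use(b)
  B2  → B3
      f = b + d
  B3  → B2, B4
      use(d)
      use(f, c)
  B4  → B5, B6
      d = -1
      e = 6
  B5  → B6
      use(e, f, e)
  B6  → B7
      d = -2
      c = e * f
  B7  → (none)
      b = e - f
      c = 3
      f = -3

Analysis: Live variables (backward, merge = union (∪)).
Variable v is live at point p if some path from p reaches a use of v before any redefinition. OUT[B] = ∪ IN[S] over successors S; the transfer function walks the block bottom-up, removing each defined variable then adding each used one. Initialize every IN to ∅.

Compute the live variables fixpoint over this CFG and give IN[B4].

Answer: {f}

Derivation:
Per-block solution:
  B0:  IN={b}  OUT={c, d}
  B1:  IN={c, d}  OUT={b, c, d}
  B2:  IN={b, c, d}  OUT={b, c, d, f}
  B3:  IN={b, c, d, f}  OUT={b, c, d, f}
  B4:  IN={f}  OUT={e, f}
  B5:  IN={e, f}  OUT={e, f}
  B6:  IN={e, f}  OUT={e, f}
  B7:  IN={e, f}  OUT={}

Merge at B4: OUT[B4] = IN[B5] ⊔ IN[B6] = {e, f}
Applying B4's transfer function to that OUT value gives IN[B4] (row B4 above).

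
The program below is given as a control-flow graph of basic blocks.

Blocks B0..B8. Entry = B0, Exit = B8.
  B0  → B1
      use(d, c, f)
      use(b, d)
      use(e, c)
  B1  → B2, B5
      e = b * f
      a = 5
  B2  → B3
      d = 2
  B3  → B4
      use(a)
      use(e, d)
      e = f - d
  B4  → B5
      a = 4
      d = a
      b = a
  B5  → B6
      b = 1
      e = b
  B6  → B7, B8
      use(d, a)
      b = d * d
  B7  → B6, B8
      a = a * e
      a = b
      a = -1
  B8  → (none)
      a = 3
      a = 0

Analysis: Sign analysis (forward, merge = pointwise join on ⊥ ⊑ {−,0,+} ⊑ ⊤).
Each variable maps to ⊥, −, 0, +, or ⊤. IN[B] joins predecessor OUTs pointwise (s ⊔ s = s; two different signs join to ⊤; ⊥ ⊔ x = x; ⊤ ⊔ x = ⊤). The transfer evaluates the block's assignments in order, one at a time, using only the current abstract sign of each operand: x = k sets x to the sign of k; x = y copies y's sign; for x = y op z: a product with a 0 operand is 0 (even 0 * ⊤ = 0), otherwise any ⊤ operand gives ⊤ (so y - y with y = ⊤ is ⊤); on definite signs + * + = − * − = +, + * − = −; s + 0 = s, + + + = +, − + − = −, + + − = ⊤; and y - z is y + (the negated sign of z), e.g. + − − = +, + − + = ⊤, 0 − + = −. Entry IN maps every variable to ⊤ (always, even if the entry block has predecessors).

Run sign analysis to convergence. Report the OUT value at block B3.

Fixpoint table:
  B0:  IN=(all ⊤)  OUT=(all ⊤)
  B1:  IN=(all ⊤)  OUT={a:+; rest ⊤}
  B2:  IN={a:+; rest ⊤}  OUT={a:+, d:+; rest ⊤}
  B3:  IN={a:+, d:+; rest ⊤}  OUT={a:+, d:+; rest ⊤}
  B4:  IN={a:+, d:+; rest ⊤}  OUT={a:+, b:+, d:+; rest ⊤}
  B5:  IN={a:+; rest ⊤}  OUT={a:+, b:+, e:+; rest ⊤}
  B6:  IN={e:+; rest ⊤}  OUT={e:+; rest ⊤}
  B7:  IN={e:+; rest ⊤}  OUT={a:-, e:+; rest ⊤}
  B8:  IN={e:+; rest ⊤}  OUT={a:0, e:+; rest ⊤}

Merge at B3: IN[B3] = OUT[B2] = {a: +, b: ⊤, c: ⊤, d: +, e: ⊤, f: ⊤}
Applying B3's transfer function to that IN value gives OUT[B3] (row B3 above).

Answer: {a: +, b: ⊤, c: ⊤, d: +, e: ⊤, f: ⊤}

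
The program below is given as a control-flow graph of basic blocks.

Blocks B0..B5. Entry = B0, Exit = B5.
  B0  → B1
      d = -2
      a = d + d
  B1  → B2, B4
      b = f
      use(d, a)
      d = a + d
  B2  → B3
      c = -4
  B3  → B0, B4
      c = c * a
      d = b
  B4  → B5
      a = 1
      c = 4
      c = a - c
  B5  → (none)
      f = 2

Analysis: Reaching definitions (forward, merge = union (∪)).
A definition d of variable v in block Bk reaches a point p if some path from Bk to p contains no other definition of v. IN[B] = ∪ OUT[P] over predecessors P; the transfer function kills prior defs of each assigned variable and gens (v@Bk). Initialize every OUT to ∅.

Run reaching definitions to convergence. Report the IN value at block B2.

Answer: {a@B0, b@B1, c@B3, d@B1}

Trace:
Converged values:
  B0: | IN={a@B0, b@B1, c@B3, d@B3} | OUT={a@B0, b@B1, c@B3, d@B0}
  B1: | IN={a@B0, b@B1, c@B3, d@B0} | OUT={a@B0, b@B1, c@B3, d@B1}
  B2: | IN={a@B0, b@B1, c@B3, d@B1} | OUT={a@B0, b@B1, c@B2, d@B1}
  B3: | IN={a@B0, b@B1, c@B2, d@B1} | OUT={a@B0, b@B1, c@B3, d@B3}
  B4: | IN={a@B0, b@B1, c@B3, d@B1, d@B3} | OUT={a@B4, b@B1, c@B4, d@B1, d@B3}
  B5: | IN={a@B4, b@B1, c@B4, d@B1, d@B3} | OUT={a@B4, b@B1, c@B4, d@B1, d@B3, f@B5}

Merge at B2: IN[B2] = OUT[B1] = {a@B0, b@B1, c@B3, d@B1}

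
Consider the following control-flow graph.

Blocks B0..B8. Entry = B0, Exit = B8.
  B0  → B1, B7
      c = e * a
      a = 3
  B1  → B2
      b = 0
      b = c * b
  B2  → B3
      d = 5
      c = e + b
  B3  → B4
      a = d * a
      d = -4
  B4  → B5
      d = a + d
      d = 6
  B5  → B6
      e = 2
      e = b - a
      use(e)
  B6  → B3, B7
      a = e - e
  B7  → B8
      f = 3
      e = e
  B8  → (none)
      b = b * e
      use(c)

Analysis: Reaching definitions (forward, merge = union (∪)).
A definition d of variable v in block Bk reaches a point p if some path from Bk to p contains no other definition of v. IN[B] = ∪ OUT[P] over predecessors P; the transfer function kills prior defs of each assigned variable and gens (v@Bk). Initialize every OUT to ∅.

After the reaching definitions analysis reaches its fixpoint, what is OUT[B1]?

Converged values:
  B0: | IN={} | OUT={a@B0, c@B0}
  B1: | IN={a@B0, c@B0} | OUT={a@B0, b@B1, c@B0}
  B2: | IN={a@B0, b@B1, c@B0} | OUT={a@B0, b@B1, c@B2, d@B2}
  B3: | IN={a@B0, a@B6, b@B1, c@B2, d@B2, d@B4, e@B5} | OUT={a@B3, b@B1, c@B2, d@B3, e@B5}
  B4: | IN={a@B3, b@B1, c@B2, d@B3, e@B5} | OUT={a@B3, b@B1, c@B2, d@B4, e@B5}
  B5: | IN={a@B3, b@B1, c@B2, d@B4, e@B5} | OUT={a@B3, b@B1, c@B2, d@B4, e@B5}
  B6: | IN={a@B3, b@B1, c@B2, d@B4, e@B5} | OUT={a@B6, b@B1, c@B2, d@B4, e@B5}
  B7: | IN={a@B0, a@B6, b@B1, c@B0, c@B2, d@B4, e@B5} | OUT={a@B0, a@B6, b@B1, c@B0, c@B2, d@B4, e@B7, f@B7}
  B8: | IN={a@B0, a@B6, b@B1, c@B0, c@B2, d@B4, e@B7, f@B7} | OUT={a@B0, a@B6, b@B8, c@B0, c@B2, d@B4, e@B7, f@B7}

Merge at B1: IN[B1] = OUT[B0] = {a@B0, c@B0}
Applying B1's transfer function to that IN value gives OUT[B1] (row B1 above).

Answer: {a@B0, b@B1, c@B0}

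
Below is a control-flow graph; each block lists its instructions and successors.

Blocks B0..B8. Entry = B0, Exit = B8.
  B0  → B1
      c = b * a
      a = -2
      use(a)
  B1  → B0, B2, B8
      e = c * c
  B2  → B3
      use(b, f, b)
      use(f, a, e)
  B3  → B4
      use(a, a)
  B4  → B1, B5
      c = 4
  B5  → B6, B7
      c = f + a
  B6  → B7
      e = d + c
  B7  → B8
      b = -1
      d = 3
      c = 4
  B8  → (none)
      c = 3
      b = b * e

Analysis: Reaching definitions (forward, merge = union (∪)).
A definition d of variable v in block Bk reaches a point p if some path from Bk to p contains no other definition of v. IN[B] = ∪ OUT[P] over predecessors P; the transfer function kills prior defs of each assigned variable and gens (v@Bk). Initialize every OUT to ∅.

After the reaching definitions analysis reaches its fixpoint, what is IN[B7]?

Fixpoint table:
  B0: | IN={a@B0, c@B0, c@B4, e@B1} | OUT={a@B0, c@B0, e@B1}
  B1: | IN={a@B0, c@B0, c@B4, e@B1} | OUT={a@B0, c@B0, c@B4, e@B1}
  B2: | IN={a@B0, c@B0, c@B4, e@B1} | OUT={a@B0, c@B0, c@B4, e@B1}
  B3: | IN={a@B0, c@B0, c@B4, e@B1} | OUT={a@B0, c@B0, c@B4, e@B1}
  B4: | IN={a@B0, c@B0, c@B4, e@B1} | OUT={a@B0, c@B4, e@B1}
  B5: | IN={a@B0, c@B4, e@B1} | OUT={a@B0, c@B5, e@B1}
  B6: | IN={a@B0, c@B5, e@B1} | OUT={a@B0, c@B5, e@B6}
  B7: | IN={a@B0, c@B5, e@B1, e@B6} | OUT={a@B0, b@B7, c@B7, d@B7, e@B1, e@B6}
  B8: | IN={a@B0, b@B7, c@B0, c@B4, c@B7, d@B7, e@B1, e@B6} | OUT={a@B0, b@B8, c@B8, d@B7, e@B1, e@B6}

Merge at B7: IN[B7] = OUT[B5] ⊔ OUT[B6] = {a@B0, c@B5, e@B1, e@B6}

Answer: {a@B0, c@B5, e@B1, e@B6}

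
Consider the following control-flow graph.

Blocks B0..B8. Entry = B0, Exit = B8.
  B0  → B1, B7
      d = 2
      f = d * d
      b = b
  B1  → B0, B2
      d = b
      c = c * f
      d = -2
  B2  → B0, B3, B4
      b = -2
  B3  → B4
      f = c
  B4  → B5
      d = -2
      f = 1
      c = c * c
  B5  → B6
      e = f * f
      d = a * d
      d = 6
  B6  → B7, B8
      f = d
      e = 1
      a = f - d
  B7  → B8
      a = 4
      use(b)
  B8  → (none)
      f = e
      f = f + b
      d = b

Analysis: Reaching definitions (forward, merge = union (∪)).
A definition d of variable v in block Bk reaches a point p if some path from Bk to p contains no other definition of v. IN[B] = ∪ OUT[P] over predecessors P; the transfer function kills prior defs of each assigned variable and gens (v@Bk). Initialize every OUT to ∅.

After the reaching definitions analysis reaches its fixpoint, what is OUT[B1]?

Converged values:
  B0:   IN={b@B0, b@B2, c@B1, d@B1, f@B0}   OUT={b@B0, c@B1, d@B0, f@B0}
  B1:   IN={b@B0, c@B1, d@B0, f@B0}   OUT={b@B0, c@B1, d@B1, f@B0}
  B2:   IN={b@B0, c@B1, d@B1, f@B0}   OUT={b@B2, c@B1, d@B1, f@B0}
  B3:   IN={b@B2, c@B1, d@B1, f@B0}   OUT={b@B2, c@B1, d@B1, f@B3}
  B4:   IN={b@B2, c@B1, d@B1, f@B0, f@B3}   OUT={b@B2, c@B4, d@B4, f@B4}
  B5:   IN={b@B2, c@B4, d@B4, f@B4}   OUT={b@B2, c@B4, d@B5, e@B5, f@B4}
  B6:   IN={b@B2, c@B4, d@B5, e@B5, f@B4}   OUT={a@B6, b@B2, c@B4, d@B5, e@B6, f@B6}
  B7:   IN={a@B6, b@B0, b@B2, c@B1, c@B4, d@B0, d@B5, e@B6, f@B0, f@B6}   OUT={a@B7, b@B0, b@B2, c@B1, c@B4, d@B0, d@B5, e@B6, f@B0, f@B6}
  B8:   IN={a@B6, a@B7, b@B0, b@B2, c@B1, c@B4, d@B0, d@B5, e@B6, f@B0, f@B6}   OUT={a@B6, a@B7, b@B0, b@B2, c@B1, c@B4, d@B8, e@B6, f@B8}

Merge at B1: IN[B1] = OUT[B0] = {b@B0, c@B1, d@B0, f@B0}
Applying B1's transfer function to that IN value gives OUT[B1] (row B1 above).

Answer: {b@B0, c@B1, d@B1, f@B0}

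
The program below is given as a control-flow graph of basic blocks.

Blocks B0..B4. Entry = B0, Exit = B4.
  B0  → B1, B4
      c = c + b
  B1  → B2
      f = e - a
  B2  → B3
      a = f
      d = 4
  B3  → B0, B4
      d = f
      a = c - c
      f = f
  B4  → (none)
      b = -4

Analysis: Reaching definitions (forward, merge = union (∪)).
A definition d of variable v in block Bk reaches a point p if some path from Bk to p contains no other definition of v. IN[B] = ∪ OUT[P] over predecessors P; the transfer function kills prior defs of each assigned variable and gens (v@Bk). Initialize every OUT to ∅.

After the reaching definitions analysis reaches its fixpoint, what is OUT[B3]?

Converged values:
  B0:  IN={a@B3, c@B0, d@B3, f@B3}  OUT={a@B3, c@B0, d@B3, f@B3}
  B1:  IN={a@B3, c@B0, d@B3, f@B3}  OUT={a@B3, c@B0, d@B3, f@B1}
  B2:  IN={a@B3, c@B0, d@B3, f@B1}  OUT={a@B2, c@B0, d@B2, f@B1}
  B3:  IN={a@B2, c@B0, d@B2, f@B1}  OUT={a@B3, c@B0, d@B3, f@B3}
  B4:  IN={a@B3, c@B0, d@B3, f@B3}  OUT={a@B3, b@B4, c@B0, d@B3, f@B3}

Merge at B3: IN[B3] = OUT[B2] = {a@B2, c@B0, d@B2, f@B1}
Applying B3's transfer function to that IN value gives OUT[B3] (row B3 above).

Answer: {a@B3, c@B0, d@B3, f@B3}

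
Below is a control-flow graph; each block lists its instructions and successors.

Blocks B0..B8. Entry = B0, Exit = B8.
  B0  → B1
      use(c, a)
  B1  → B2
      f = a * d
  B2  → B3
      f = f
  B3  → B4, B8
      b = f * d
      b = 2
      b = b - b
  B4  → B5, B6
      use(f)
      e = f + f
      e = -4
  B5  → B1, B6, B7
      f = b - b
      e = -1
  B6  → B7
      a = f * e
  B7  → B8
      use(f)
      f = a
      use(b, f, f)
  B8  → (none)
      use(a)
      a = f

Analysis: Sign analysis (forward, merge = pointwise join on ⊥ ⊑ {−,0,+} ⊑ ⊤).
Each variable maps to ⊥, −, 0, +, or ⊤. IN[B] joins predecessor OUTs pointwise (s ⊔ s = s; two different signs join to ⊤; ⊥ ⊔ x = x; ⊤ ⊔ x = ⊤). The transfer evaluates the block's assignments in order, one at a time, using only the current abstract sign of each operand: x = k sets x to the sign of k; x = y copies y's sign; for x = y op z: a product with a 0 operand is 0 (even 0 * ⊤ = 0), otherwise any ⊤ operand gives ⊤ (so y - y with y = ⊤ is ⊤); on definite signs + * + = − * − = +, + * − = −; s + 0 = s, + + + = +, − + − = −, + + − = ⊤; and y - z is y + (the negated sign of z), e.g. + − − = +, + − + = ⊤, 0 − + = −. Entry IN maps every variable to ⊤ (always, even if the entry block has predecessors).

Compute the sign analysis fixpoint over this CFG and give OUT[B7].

Fixpoint table:
  B0: | IN=(all ⊤) | OUT=(all ⊤)
  B1: | IN=(all ⊤) | OUT=(all ⊤)
  B2: | IN=(all ⊤) | OUT=(all ⊤)
  B3: | IN=(all ⊤) | OUT=(all ⊤)
  B4: | IN=(all ⊤) | OUT={e:-; rest ⊤}
  B5: | IN={e:-; rest ⊤} | OUT={e:-; rest ⊤}
  B6: | IN={e:-; rest ⊤} | OUT={e:-; rest ⊤}
  B7: | IN={e:-; rest ⊤} | OUT={e:-; rest ⊤}
  B8: | IN=(all ⊤) | OUT=(all ⊤)

Merge at B7: IN[B7] = OUT[B5] ⊔ OUT[B6] = {a: ⊤, b: ⊤, c: ⊤, d: ⊤, e: -, f: ⊤}
Applying B7's transfer function to that IN value gives OUT[B7] (row B7 above).

Answer: {a: ⊤, b: ⊤, c: ⊤, d: ⊤, e: -, f: ⊤}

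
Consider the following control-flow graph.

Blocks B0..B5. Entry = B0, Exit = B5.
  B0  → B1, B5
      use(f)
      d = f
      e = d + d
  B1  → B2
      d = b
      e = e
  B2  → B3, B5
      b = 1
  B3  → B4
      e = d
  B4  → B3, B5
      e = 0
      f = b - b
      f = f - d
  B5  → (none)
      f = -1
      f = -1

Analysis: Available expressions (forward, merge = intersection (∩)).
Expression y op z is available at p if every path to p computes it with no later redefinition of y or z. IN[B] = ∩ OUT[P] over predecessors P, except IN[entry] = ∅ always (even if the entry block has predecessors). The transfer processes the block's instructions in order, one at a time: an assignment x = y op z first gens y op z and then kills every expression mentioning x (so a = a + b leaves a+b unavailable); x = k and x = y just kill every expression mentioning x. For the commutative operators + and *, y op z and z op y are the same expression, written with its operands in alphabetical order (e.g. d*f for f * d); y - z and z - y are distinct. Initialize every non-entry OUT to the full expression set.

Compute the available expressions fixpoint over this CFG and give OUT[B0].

Fixpoint table:
  B0: | IN={} | OUT={d+d}
  B1: | IN={d+d} | OUT={}
  B2: | IN={} | OUT={}
  B3: | IN={} | OUT={}
  B4: | IN={} | OUT={b-b}
  B5: | IN={} | OUT={}

B0 is the boundary node: IN[B0] = {}
Applying B0's transfer function to that IN value gives OUT[B0] (row B0 above).

Answer: {d+d}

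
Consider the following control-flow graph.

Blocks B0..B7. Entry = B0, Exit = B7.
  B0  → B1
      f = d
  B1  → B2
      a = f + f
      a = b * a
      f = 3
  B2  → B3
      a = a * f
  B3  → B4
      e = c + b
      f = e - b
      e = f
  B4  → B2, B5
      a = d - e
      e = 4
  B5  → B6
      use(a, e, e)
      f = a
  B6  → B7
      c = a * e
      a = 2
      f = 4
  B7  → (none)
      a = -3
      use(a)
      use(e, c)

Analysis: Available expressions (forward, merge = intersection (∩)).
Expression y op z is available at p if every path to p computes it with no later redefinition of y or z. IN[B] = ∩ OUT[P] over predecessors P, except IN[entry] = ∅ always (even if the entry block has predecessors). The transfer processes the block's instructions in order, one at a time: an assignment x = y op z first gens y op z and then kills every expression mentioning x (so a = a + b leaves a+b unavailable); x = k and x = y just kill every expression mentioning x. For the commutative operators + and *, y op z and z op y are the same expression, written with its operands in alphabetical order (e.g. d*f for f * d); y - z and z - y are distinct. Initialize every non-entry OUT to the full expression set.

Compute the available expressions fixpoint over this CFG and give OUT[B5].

Answer: {b+c}

Derivation:
Converged values:
  B0: | IN={} | OUT={}
  B1: | IN={} | OUT={}
  B2: | IN={} | OUT={}
  B3: | IN={} | OUT={b+c}
  B4: | IN={b+c} | OUT={b+c}
  B5: | IN={b+c} | OUT={b+c}
  B6: | IN={b+c} | OUT={}
  B7: | IN={} | OUT={}

Merge at B5: IN[B5] = OUT[B4] = {b+c}
Applying B5's transfer function to that IN value gives OUT[B5] (row B5 above).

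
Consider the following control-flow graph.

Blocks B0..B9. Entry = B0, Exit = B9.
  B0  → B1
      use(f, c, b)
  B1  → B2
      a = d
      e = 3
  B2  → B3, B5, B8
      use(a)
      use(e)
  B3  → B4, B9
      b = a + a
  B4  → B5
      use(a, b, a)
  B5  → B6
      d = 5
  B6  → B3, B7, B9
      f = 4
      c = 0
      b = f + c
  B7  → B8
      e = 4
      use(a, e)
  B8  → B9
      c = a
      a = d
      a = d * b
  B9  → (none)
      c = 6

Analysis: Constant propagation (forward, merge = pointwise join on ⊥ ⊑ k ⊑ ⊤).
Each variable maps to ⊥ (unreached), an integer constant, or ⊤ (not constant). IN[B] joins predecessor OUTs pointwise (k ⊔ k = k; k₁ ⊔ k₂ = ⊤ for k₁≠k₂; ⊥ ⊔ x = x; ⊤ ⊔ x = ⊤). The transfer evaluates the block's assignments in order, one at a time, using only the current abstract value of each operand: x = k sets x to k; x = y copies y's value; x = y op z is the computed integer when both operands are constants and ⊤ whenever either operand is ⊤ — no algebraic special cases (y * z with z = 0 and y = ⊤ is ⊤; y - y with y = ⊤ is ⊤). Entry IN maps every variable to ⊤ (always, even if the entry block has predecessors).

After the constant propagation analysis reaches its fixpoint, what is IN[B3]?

Answer: {a: ⊤, b: ⊤, c: ⊤, d: ⊤, e: 3, f: ⊤}

Derivation:
Converged values:
  B0: | IN=(all ⊤) | OUT=(all ⊤)
  B1: | IN=(all ⊤) | OUT={e:3; rest ⊤}
  B2: | IN={e:3; rest ⊤} | OUT={e:3; rest ⊤}
  B3: | IN={e:3; rest ⊤} | OUT={e:3; rest ⊤}
  B4: | IN={e:3; rest ⊤} | OUT={e:3; rest ⊤}
  B5: | IN={e:3; rest ⊤} | OUT={d:5, e:3; rest ⊤}
  B6: | IN={d:5, e:3; rest ⊤} | OUT={b:4, c:0, d:5, e:3, f:4; rest ⊤}
  B7: | IN={b:4, c:0, d:5, e:3, f:4; rest ⊤} | OUT={b:4, c:0, d:5, e:4, f:4; rest ⊤}
  B8: | IN=(all ⊤) | OUT=(all ⊤)
  B9: | IN=(all ⊤) | OUT={c:6; rest ⊤}

Merge at B3: IN[B3] = OUT[B2] ⊔ OUT[B6] = {a: ⊤, b: ⊤, c: ⊤, d: ⊤, e: 3, f: ⊤}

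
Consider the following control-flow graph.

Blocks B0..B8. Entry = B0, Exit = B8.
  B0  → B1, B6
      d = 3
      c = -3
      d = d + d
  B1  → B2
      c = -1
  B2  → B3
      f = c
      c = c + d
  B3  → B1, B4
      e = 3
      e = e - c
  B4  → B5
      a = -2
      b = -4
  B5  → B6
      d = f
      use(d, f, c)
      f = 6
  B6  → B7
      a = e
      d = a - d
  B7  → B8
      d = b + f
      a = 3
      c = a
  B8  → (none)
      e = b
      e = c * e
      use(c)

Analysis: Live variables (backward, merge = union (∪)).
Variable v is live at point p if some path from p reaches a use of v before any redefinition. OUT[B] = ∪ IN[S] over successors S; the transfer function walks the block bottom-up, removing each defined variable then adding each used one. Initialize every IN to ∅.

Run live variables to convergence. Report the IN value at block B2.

Answer: {c, d}

Trace:
Converged values:
  B0: | IN={b, e, f} | OUT={b, d, e, f}
  B1: | IN={d} | OUT={c, d}
  B2: | IN={c, d} | OUT={c, d, f}
  B3: | IN={c, d, f} | OUT={c, d, e, f}
  B4: | IN={c, e, f} | OUT={b, c, e, f}
  B5: | IN={b, c, e, f} | OUT={b, d, e, f}
  B6: | IN={b, d, e, f} | OUT={b, f}
  B7: | IN={b, f} | OUT={b, c}
  B8: | IN={b, c} | OUT={}

Merge at B2: OUT[B2] = IN[B3] = {c, d, f}
Applying B2's transfer function to that OUT value gives IN[B2] (row B2 above).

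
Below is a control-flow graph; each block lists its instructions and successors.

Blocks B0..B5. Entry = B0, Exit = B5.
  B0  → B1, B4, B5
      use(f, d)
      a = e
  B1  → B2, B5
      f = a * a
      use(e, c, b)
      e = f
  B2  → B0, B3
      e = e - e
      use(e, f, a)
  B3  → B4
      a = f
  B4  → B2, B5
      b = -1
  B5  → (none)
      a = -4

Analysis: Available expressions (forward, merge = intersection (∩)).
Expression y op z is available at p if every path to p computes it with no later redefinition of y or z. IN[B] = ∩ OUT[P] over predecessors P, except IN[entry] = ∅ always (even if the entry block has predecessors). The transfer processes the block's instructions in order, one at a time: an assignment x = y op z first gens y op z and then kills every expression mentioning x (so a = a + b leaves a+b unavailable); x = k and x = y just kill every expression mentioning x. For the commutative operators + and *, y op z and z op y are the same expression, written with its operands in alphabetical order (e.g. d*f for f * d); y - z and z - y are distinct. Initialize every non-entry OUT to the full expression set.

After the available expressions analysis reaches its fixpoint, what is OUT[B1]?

Per-block solution:
  B0:   IN={}   OUT={}
  B1:   IN={}   OUT={a*a}
  B2:   IN={}   OUT={}
  B3:   IN={}   OUT={}
  B4:   IN={}   OUT={}
  B5:   IN={}   OUT={}

Merge at B1: IN[B1] = OUT[B0] = {}
Applying B1's transfer function to that IN value gives OUT[B1] (row B1 above).

Answer: {a*a}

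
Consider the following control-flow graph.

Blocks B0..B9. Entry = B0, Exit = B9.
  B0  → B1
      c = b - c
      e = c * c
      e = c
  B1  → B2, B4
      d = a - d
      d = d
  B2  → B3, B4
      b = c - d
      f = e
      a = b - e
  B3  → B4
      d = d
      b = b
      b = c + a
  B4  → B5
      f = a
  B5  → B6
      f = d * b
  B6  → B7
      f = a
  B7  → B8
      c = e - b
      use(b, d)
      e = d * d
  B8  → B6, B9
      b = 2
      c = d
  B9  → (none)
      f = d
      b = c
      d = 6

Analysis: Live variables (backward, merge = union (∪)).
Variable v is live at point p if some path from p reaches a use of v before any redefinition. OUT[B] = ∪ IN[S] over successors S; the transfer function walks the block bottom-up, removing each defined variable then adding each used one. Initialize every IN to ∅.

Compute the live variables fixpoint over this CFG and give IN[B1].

Converged values:
  B0:   IN={a, b, c, d}   OUT={a, b, c, d, e}
  B1:   IN={a, b, c, d, e}   OUT={a, b, c, d, e}
  B2:   IN={c, d, e}   OUT={a, b, c, d, e}
  B3:   IN={a, b, c, d, e}   OUT={a, b, d, e}
  B4:   IN={a, b, d, e}   OUT={a, b, d, e}
  B5:   IN={a, b, d, e}   OUT={a, b, d, e}
  B6:   IN={a, b, d, e}   OUT={a, b, d, e}
  B7:   IN={a, b, d, e}   OUT={a, d, e}
  B8:   IN={a, d, e}   OUT={a, b, c, d, e}
  B9:   IN={c, d}   OUT={}

Merge at B1: OUT[B1] = IN[B2] ⊔ IN[B4] = {a, b, c, d, e}
Applying B1's transfer function to that OUT value gives IN[B1] (row B1 above).

Answer: {a, b, c, d, e}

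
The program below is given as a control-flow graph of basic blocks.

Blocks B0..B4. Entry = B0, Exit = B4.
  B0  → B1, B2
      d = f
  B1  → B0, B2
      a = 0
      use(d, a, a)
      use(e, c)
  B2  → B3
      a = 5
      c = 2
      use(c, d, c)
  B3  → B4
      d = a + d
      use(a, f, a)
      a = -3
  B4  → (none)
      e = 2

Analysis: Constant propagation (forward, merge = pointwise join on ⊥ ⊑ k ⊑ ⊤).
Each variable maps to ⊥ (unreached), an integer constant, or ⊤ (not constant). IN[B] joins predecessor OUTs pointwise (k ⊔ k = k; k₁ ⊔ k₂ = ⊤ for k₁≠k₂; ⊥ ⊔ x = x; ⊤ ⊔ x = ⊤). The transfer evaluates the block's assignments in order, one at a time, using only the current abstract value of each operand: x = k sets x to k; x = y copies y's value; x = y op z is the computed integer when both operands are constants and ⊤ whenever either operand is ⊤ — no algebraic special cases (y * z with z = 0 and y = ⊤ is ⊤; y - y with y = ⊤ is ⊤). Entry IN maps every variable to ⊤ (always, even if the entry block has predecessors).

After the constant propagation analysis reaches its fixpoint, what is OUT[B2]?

Fixpoint table:
  B0:  IN=(all ⊤)  OUT=(all ⊤)
  B1:  IN=(all ⊤)  OUT={a:0; rest ⊤}
  B2:  IN=(all ⊤)  OUT={a:5, c:2; rest ⊤}
  B3:  IN={a:5, c:2; rest ⊤}  OUT={a:-3, c:2; rest ⊤}
  B4:  IN={a:-3, c:2; rest ⊤}  OUT={a:-3, c:2, e:2; rest ⊤}

Merge at B2: IN[B2] = OUT[B0] ⊔ OUT[B1] = {a: ⊤, b: ⊤, c: ⊤, d: ⊤, e: ⊤, f: ⊤}
Applying B2's transfer function to that IN value gives OUT[B2] (row B2 above).

Answer: {a: 5, b: ⊤, c: 2, d: ⊤, e: ⊤, f: ⊤}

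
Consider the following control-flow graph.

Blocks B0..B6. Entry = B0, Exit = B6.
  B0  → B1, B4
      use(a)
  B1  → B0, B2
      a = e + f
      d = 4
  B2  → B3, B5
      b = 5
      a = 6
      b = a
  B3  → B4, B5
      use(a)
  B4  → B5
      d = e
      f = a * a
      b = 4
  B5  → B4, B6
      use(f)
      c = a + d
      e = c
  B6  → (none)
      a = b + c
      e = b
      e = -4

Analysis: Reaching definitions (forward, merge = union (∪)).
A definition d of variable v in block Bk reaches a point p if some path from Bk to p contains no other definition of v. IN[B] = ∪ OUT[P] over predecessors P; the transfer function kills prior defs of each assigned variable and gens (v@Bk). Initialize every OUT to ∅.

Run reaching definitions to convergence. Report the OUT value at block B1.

Fixpoint table:
  B0: | IN={a@B1, d@B1} | OUT={a@B1, d@B1}
  B1: | IN={a@B1, d@B1} | OUT={a@B1, d@B1}
  B2: | IN={a@B1, d@B1} | OUT={a@B2, b@B2, d@B1}
  B3: | IN={a@B2, b@B2, d@B1} | OUT={a@B2, b@B2, d@B1}
  B4: | IN={a@B1, a@B2, b@B2, b@B4, c@B5, d@B1, d@B4, e@B5, f@B4} | OUT={a@B1, a@B2, b@B4, c@B5, d@B4, e@B5, f@B4}
  B5: | IN={a@B1, a@B2, b@B2, b@B4, c@B5, d@B1, d@B4, e@B5, f@B4} | OUT={a@B1, a@B2, b@B2, b@B4, c@B5, d@B1, d@B4, e@B5, f@B4}
  B6: | IN={a@B1, a@B2, b@B2, b@B4, c@B5, d@B1, d@B4, e@B5, f@B4} | OUT={a@B6, b@B2, b@B4, c@B5, d@B1, d@B4, e@B6, f@B4}

Merge at B1: IN[B1] = OUT[B0] = {a@B1, d@B1}
Applying B1's transfer function to that IN value gives OUT[B1] (row B1 above).

Answer: {a@B1, d@B1}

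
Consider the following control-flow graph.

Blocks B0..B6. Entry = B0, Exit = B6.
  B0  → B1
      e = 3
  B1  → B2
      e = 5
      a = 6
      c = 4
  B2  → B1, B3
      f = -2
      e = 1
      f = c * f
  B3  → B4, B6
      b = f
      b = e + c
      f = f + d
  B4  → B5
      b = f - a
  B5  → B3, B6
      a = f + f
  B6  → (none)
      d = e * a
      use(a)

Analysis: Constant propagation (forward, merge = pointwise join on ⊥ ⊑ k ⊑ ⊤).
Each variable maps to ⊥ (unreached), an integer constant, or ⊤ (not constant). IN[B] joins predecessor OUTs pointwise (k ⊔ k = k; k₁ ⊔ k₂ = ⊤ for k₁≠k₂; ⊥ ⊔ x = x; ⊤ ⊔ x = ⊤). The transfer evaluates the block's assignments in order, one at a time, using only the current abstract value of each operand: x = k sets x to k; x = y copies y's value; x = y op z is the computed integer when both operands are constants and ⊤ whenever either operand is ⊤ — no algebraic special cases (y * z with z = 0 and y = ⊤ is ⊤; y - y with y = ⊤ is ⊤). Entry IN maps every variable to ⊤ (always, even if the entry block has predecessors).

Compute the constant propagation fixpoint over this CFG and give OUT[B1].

Answer: {a: 6, b: ⊤, c: 4, d: ⊤, e: 5, f: ⊤}

Derivation:
Per-block solution:
  B0:   IN=(all ⊤)   OUT={e:3; rest ⊤}
  B1:   IN=(all ⊤)   OUT={a:6, c:4, e:5; rest ⊤}
  B2:   IN={a:6, c:4, e:5; rest ⊤}   OUT={a:6, c:4, e:1, f:-8; rest ⊤}
  B3:   IN={c:4, e:1; rest ⊤}   OUT={b:5, c:4, e:1; rest ⊤}
  B4:   IN={b:5, c:4, e:1; rest ⊤}   OUT={c:4, e:1; rest ⊤}
  B5:   IN={c:4, e:1; rest ⊤}   OUT={c:4, e:1; rest ⊤}
  B6:   IN={c:4, e:1; rest ⊤}   OUT={c:4, e:1; rest ⊤}

Merge at B1: IN[B1] = OUT[B0] ⊔ OUT[B2] = {a: ⊤, b: ⊤, c: ⊤, d: ⊤, e: ⊤, f: ⊤}
Applying B1's transfer function to that IN value gives OUT[B1] (row B1 above).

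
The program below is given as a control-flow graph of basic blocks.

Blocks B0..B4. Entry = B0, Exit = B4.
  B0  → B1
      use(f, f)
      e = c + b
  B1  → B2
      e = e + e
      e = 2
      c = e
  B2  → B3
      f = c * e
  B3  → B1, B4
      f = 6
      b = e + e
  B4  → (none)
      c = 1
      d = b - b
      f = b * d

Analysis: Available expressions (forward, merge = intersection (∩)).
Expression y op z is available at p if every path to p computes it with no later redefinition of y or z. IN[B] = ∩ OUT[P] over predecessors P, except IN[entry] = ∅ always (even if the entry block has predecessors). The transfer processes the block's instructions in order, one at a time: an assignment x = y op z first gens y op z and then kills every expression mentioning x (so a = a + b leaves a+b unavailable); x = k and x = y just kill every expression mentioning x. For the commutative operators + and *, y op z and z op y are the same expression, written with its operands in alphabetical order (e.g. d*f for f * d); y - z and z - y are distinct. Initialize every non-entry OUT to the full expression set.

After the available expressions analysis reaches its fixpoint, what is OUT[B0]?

Answer: {b+c}

Derivation:
Converged values:
  B0: | IN={} | OUT={b+c}
  B1: | IN={} | OUT={}
  B2: | IN={} | OUT={c*e}
  B3: | IN={c*e} | OUT={c*e, e+e}
  B4: | IN={c*e, e+e} | OUT={b*d, b-b, e+e}

B0 is the boundary node: IN[B0] = {}
Applying B0's transfer function to that IN value gives OUT[B0] (row B0 above).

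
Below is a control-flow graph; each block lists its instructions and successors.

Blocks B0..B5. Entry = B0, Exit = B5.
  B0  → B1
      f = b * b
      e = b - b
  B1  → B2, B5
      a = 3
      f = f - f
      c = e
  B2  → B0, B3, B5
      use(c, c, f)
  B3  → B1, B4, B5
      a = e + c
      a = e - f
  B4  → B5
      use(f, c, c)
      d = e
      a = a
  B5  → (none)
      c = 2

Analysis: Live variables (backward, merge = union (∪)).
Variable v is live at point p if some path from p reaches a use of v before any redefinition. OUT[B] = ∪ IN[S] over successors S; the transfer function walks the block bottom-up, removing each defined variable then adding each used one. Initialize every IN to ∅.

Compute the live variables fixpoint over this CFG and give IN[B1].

Per-block solution:
  B0:  IN={b}  OUT={b, e, f}
  B1:  IN={b, e, f}  OUT={b, c, e, f}
  B2:  IN={b, c, e, f}  OUT={b, c, e, f}
  B3:  IN={b, c, e, f}  OUT={a, b, c, e, f}
  B4:  IN={a, c, e, f}  OUT={}
  B5:  IN={}  OUT={}

Merge at B1: OUT[B1] = IN[B2] ⊔ IN[B5] = {b, c, e, f}
Applying B1's transfer function to that OUT value gives IN[B1] (row B1 above).

Answer: {b, e, f}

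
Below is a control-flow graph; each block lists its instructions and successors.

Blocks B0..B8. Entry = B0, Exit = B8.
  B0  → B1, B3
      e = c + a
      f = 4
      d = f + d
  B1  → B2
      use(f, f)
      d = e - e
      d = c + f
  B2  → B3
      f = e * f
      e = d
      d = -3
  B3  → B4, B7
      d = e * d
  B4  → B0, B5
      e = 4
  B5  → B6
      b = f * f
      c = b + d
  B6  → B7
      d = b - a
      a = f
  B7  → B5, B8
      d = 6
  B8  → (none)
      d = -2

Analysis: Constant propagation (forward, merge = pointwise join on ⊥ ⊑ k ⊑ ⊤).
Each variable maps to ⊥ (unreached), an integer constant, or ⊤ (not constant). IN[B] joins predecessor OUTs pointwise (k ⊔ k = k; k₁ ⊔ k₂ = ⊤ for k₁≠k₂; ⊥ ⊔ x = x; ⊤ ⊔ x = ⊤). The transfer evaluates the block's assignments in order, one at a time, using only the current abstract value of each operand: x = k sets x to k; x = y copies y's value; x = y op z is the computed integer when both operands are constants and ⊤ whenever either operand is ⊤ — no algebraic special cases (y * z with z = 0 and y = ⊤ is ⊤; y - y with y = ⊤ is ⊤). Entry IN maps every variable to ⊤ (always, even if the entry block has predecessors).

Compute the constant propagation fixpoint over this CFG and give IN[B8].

Answer: {a: ⊤, b: ⊤, c: ⊤, d: 6, e: ⊤, f: ⊤}

Working:
Per-block solution:
  B0:   IN=(all ⊤)   OUT={f:4; rest ⊤}
  B1:   IN={f:4; rest ⊤}   OUT={f:4; rest ⊤}
  B2:   IN={f:4; rest ⊤}   OUT={d:-3; rest ⊤}
  B3:   IN=(all ⊤)   OUT=(all ⊤)
  B4:   IN=(all ⊤)   OUT={e:4; rest ⊤}
  B5:   IN=(all ⊤)   OUT=(all ⊤)
  B6:   IN=(all ⊤)   OUT=(all ⊤)
  B7:   IN=(all ⊤)   OUT={d:6; rest ⊤}
  B8:   IN={d:6; rest ⊤}   OUT={d:-2; rest ⊤}

Merge at B8: IN[B8] = OUT[B7] = {a: ⊤, b: ⊤, c: ⊤, d: 6, e: ⊤, f: ⊤}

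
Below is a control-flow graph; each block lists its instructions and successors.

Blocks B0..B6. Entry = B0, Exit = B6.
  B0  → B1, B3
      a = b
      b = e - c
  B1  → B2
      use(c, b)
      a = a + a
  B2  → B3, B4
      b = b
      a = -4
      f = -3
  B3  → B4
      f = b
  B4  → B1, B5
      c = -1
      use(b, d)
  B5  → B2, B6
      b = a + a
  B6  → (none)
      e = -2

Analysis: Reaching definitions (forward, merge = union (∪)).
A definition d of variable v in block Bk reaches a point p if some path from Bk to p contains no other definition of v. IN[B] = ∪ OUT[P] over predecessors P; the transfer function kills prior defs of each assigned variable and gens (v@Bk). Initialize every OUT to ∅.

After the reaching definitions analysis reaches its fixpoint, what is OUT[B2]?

Answer: {a@B2, b@B2, c@B4, f@B2}

Trace:
Fixpoint table:
  B0:  IN={}  OUT={a@B0, b@B0}
  B1:  IN={a@B0, a@B2, b@B0, b@B2, c@B4, f@B2, f@B3}  OUT={a@B1, b@B0, b@B2, c@B4, f@B2, f@B3}
  B2:  IN={a@B0, a@B1, a@B2, b@B0, b@B2, b@B5, c@B4, f@B2, f@B3}  OUT={a@B2, b@B2, c@B4, f@B2}
  B3:  IN={a@B0, a@B2, b@B0, b@B2, c@B4, f@B2}  OUT={a@B0, a@B2, b@B0, b@B2, c@B4, f@B3}
  B4:  IN={a@B0, a@B2, b@B0, b@B2, c@B4, f@B2, f@B3}  OUT={a@B0, a@B2, b@B0, b@B2, c@B4, f@B2, f@B3}
  B5:  IN={a@B0, a@B2, b@B0, b@B2, c@B4, f@B2, f@B3}  OUT={a@B0, a@B2, b@B5, c@B4, f@B2, f@B3}
  B6:  IN={a@B0, a@B2, b@B5, c@B4, f@B2, f@B3}  OUT={a@B0, a@B2, b@B5, c@B4, e@B6, f@B2, f@B3}

Merge at B2: IN[B2] = OUT[B1] ⊔ OUT[B5] = {a@B0, a@B1, a@B2, b@B0, b@B2, b@B5, c@B4, f@B2, f@B3}
Applying B2's transfer function to that IN value gives OUT[B2] (row B2 above).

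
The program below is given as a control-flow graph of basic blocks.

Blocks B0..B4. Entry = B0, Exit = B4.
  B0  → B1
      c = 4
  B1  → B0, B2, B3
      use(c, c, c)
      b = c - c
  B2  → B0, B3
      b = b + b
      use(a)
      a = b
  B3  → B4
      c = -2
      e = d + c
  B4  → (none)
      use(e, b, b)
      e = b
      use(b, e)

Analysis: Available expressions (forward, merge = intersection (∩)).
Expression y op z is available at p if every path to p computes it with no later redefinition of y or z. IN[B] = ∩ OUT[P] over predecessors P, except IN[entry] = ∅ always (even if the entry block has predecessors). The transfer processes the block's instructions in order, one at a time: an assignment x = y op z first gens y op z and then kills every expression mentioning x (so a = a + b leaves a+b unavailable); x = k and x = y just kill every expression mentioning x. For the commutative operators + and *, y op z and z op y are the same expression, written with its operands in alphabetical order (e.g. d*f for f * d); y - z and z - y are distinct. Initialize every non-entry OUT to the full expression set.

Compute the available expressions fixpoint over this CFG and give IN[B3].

Answer: {c-c}

Working:
Per-block solution:
  B0:   IN={}   OUT={}
  B1:   IN={}   OUT={c-c}
  B2:   IN={c-c}   OUT={c-c}
  B3:   IN={c-c}   OUT={c+d}
  B4:   IN={c+d}   OUT={c+d}

Merge at B3: IN[B3] = OUT[B1] ∩ OUT[B2] = {c-c}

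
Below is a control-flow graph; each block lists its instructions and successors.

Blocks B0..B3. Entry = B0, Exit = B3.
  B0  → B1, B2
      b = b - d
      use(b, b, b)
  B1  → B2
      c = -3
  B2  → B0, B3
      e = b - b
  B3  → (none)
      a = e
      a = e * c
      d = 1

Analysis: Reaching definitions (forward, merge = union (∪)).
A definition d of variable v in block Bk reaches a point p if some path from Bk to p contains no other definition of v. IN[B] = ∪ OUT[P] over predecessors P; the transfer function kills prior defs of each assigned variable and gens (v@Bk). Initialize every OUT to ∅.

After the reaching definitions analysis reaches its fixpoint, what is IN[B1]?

Fixpoint table:
  B0:   IN={b@B0, c@B1, e@B2}   OUT={b@B0, c@B1, e@B2}
  B1:   IN={b@B0, c@B1, e@B2}   OUT={b@B0, c@B1, e@B2}
  B2:   IN={b@B0, c@B1, e@B2}   OUT={b@B0, c@B1, e@B2}
  B3:   IN={b@B0, c@B1, e@B2}   OUT={a@B3, b@B0, c@B1, d@B3, e@B2}

Merge at B1: IN[B1] = OUT[B0] = {b@B0, c@B1, e@B2}

Answer: {b@B0, c@B1, e@B2}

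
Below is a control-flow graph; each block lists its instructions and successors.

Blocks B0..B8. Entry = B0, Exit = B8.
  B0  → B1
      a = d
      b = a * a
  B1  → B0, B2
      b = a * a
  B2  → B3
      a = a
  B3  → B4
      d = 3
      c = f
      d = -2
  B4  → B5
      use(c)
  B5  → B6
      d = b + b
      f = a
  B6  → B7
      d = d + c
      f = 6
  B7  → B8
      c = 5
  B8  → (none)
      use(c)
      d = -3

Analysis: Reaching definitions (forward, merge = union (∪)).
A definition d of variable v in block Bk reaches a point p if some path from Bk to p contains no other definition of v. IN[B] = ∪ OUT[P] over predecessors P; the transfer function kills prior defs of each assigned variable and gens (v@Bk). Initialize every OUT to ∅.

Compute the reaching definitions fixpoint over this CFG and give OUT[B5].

Answer: {a@B2, b@B1, c@B3, d@B5, f@B5}

Derivation:
Per-block solution:
  B0: | IN={a@B0, b@B1} | OUT={a@B0, b@B0}
  B1: | IN={a@B0, b@B0} | OUT={a@B0, b@B1}
  B2: | IN={a@B0, b@B1} | OUT={a@B2, b@B1}
  B3: | IN={a@B2, b@B1} | OUT={a@B2, b@B1, c@B3, d@B3}
  B4: | IN={a@B2, b@B1, c@B3, d@B3} | OUT={a@B2, b@B1, c@B3, d@B3}
  B5: | IN={a@B2, b@B1, c@B3, d@B3} | OUT={a@B2, b@B1, c@B3, d@B5, f@B5}
  B6: | IN={a@B2, b@B1, c@B3, d@B5, f@B5} | OUT={a@B2, b@B1, c@B3, d@B6, f@B6}
  B7: | IN={a@B2, b@B1, c@B3, d@B6, f@B6} | OUT={a@B2, b@B1, c@B7, d@B6, f@B6}
  B8: | IN={a@B2, b@B1, c@B7, d@B6, f@B6} | OUT={a@B2, b@B1, c@B7, d@B8, f@B6}

Merge at B5: IN[B5] = OUT[B4] = {a@B2, b@B1, c@B3, d@B3}
Applying B5's transfer function to that IN value gives OUT[B5] (row B5 above).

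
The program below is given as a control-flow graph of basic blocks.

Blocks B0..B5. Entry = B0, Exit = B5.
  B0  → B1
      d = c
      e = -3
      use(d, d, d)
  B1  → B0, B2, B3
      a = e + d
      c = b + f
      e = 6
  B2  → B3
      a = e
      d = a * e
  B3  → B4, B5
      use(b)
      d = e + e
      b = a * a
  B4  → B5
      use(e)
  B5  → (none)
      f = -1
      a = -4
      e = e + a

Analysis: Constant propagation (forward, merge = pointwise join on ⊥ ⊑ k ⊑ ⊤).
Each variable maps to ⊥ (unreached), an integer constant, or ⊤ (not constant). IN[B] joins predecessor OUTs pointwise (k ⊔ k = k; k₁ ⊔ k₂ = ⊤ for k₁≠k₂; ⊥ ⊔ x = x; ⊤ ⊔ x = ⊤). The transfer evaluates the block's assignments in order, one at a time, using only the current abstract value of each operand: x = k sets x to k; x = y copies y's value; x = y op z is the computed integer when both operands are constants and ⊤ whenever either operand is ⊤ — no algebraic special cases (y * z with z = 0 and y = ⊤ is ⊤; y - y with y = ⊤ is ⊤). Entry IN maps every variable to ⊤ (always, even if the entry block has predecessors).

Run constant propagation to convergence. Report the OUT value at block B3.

Converged values:
  B0:   IN=(all ⊤)   OUT={e:-3; rest ⊤}
  B1:   IN={e:-3; rest ⊤}   OUT={e:6; rest ⊤}
  B2:   IN={e:6; rest ⊤}   OUT={a:6, d:36, e:6; rest ⊤}
  B3:   IN={e:6; rest ⊤}   OUT={d:12, e:6; rest ⊤}
  B4:   IN={d:12, e:6; rest ⊤}   OUT={d:12, e:6; rest ⊤}
  B5:   IN={d:12, e:6; rest ⊤}   OUT={a:-4, d:12, e:2, f:-1; rest ⊤}

Merge at B3: IN[B3] = OUT[B1] ⊔ OUT[B2] = {a: ⊤, b: ⊤, c: ⊤, d: ⊤, e: 6, f: ⊤}
Applying B3's transfer function to that IN value gives OUT[B3] (row B3 above).

Answer: {a: ⊤, b: ⊤, c: ⊤, d: 12, e: 6, f: ⊤}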